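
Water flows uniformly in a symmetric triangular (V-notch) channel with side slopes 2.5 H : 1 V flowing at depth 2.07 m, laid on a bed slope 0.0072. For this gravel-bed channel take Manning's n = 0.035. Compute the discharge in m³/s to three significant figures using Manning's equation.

A = z·y² = 2.5×2.07² = 10.71 m²
P = 2y√(1+z²) = 2×2.07×√(1+2.5²) = 11.15 m
R = A/P = 10.71/11.15 = 0.9610 m
Q = (1/n)·A·R^(2/3)·S^(1/2) = (1/0.035) × 10.71 × 0.9610^(2/3) × 0.0072^(1/2) = 25.29 m³/s

25.3 m³/s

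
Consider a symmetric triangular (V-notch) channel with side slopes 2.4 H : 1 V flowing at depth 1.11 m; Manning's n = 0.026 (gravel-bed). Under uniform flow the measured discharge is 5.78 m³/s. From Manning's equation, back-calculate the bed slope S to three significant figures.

0.00630

A = z·y² = 2.4×1.11² = 2.957 m²
P = 2y√(1+z²) = 2×1.11×√(1+2.4²) = 5.772 m
R = A/P = 2.957/5.772 = 0.5123 m
S = (Q·n / (1·A·R^(2/3)))² = (5.78×0.026 / (1×2.957×0.6403))² = 0.006301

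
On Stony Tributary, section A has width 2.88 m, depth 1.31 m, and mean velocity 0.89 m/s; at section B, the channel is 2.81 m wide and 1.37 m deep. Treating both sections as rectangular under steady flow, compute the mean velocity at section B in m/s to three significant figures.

Q = A₁V₁ = (2.88×1.31) × 0.89 = 3.358 m³/s
A₂ = 2.81 × 1.37 = 3.850 m²
V₂ = Q/A₂ = 3.358/3.850 = 0.8722 m/s

0.872 m/s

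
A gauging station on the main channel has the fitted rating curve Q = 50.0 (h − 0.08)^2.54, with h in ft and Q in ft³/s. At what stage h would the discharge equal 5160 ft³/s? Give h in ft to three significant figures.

6.29 ft

h − h₀ = (Q/C)^(1/b) = (5160/50.0)^(1/2.54) = 6.206 ft
h = 0.08 + 6.206 = 6.286 ft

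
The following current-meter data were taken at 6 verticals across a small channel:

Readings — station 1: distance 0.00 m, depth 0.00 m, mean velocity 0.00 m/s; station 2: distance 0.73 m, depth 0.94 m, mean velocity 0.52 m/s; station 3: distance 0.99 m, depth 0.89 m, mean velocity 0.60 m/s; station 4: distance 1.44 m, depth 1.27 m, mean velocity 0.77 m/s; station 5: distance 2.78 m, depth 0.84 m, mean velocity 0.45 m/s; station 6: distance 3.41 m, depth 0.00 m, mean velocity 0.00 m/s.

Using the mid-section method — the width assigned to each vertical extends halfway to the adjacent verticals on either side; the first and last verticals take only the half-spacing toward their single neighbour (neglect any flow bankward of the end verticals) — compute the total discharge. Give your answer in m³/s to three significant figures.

1.68 m³/s

w_2 = (0.99 − 0.00)/2 = 0.495 m; q_2 = 0.52 × 0.94 × 0.495 = 0.2420 m³/s
w_3 = (1.44 − 0.73)/2 = 0.355 m; q_3 = 0.60 × 0.89 × 0.355 = 0.1896 m³/s
w_4 = (2.78 − 0.99)/2 = 0.895 m; q_4 = 0.77 × 1.27 × 0.895 = 0.8752 m³/s
w_5 = (3.41 − 1.44)/2 = 0.985 m; q_5 = 0.45 × 0.84 × 0.985 = 0.3723 m³/s
Stations 1, 6 contribute zero (depth or velocity is 0).
Q = Σ qᵢ = 1.679 m³/s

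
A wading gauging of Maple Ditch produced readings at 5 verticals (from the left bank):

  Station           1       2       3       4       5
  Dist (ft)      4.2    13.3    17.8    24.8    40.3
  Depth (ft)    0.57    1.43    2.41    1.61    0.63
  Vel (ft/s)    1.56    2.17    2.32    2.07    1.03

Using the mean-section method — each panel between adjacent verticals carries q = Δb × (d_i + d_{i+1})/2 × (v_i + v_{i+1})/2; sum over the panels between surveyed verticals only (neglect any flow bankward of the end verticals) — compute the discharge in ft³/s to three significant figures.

94.2 ft³/s

Panel 1-2: Δb = 9.1 ft, d̄ = (0.57+1.43)/2 = 1, v̄ = (1.56+2.17)/2 = 1.865 → q = 9.1×1×1.865 = 16.97 ft³/s
Panel 2-3: Δb = 4.5 ft, d̄ = (1.43+2.41)/2 = 1.92, v̄ = (2.17+2.32)/2 = 2.245 → q = 4.5×1.92×2.245 = 19.40 ft³/s
Panel 3-4: Δb = 7 ft, d̄ = (2.41+1.61)/2 = 2.01, v̄ = (2.32+2.07)/2 = 2.195 → q = 7×2.01×2.195 = 30.88 ft³/s
Panel 4-5: Δb = 15.5 ft, d̄ = (1.61+0.63)/2 = 1.12, v̄ = (2.07+1.03)/2 = 1.55 → q = 15.5×1.12×1.55 = 26.91 ft³/s
Q = Σ q = 94.16 ft³/s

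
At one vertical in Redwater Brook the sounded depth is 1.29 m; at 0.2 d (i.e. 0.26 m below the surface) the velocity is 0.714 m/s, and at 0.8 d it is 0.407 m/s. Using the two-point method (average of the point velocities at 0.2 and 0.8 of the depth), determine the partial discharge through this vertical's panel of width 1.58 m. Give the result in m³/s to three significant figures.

1.14 m³/s

v̄ = (0.714 + 0.407) / 2 = 0.5605 m/s
q = v̄ × d × w = 0.5605 × 1.29 × 1.58 = 1.142 m³/s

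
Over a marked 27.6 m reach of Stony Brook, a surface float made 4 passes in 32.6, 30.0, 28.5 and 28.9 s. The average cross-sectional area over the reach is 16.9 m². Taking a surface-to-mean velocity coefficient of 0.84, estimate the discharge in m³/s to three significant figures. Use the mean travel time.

13.1 m³/s

t̄ = (32.6 + 30.0 + 28.5 + 28.9) / 4 = 30 s
v_surface = L / t̄ = 27.6 / 30 = 0.9200 m/s
v_mean = 0.84 × 0.9200 = 0.7728 m/s
Q = A × v_mean = 16.9 × 0.7728 = 13.06 m³/s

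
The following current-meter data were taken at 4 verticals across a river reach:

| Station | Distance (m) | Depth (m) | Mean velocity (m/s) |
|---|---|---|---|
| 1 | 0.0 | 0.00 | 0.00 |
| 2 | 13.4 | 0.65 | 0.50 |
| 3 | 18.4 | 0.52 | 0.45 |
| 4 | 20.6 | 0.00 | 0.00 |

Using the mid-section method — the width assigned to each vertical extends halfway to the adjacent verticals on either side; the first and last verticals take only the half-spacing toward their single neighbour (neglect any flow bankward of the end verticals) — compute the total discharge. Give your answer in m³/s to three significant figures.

3.83 m³/s

w_2 = (18.4 − 0.0)/2 = 9.2 m; q_2 = 0.50 × 0.65 × 9.2 = 2.990 m³/s
w_3 = (20.6 − 13.4)/2 = 3.6 m; q_3 = 0.45 × 0.52 × 3.6 = 0.8424 m³/s
Stations 1, 4 contribute zero (depth or velocity is 0).
Q = Σ qᵢ = 3.832 m³/s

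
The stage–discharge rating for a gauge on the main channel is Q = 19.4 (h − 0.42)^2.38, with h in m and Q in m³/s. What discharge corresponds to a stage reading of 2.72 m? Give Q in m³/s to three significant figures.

Q = 19.4 × (2.72 − 0.42)^2.38 = 19.4 × 2.3^2.38 = 140.8 m³/s

141 m³/s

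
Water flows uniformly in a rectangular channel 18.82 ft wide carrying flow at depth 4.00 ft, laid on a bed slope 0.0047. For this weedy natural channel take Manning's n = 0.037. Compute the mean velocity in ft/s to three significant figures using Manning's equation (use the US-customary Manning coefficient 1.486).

A = b·y = 18.82 × 4.00 = 75.28 ft²
P = b + 2y = 18.82 + 2×4.00 = 26.82 ft
R = A/P = 75.28/26.82 = 2.807 ft
Q = (1.486/n)·A·R^(2/3)·S^(1/2) = (1.486/0.037) × 75.28 × 2.807^(2/3) × 0.0047^(1/2) = 412.4 ft³/s
V = Q/A = 412.4/75.28 = 5.479 ft/s

5.48 ft/s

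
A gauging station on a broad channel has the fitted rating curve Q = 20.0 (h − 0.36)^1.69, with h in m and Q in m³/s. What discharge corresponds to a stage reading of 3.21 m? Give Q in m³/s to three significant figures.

Q = 20.0 × (3.21 − 0.36)^1.69 = 20.0 × 2.85^1.69 = 117.4 m³/s

117 m³/s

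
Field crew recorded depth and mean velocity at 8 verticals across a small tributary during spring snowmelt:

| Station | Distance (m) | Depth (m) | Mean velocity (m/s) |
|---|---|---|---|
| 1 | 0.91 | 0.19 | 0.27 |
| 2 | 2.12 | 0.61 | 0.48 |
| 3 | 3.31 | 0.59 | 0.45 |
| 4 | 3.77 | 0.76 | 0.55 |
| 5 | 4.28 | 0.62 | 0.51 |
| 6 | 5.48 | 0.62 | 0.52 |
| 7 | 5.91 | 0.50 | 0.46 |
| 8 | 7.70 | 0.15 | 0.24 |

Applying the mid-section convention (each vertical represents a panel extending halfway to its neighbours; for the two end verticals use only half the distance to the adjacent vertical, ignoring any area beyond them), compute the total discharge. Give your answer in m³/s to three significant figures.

1.62 m³/s

w_1 = (2.12 − 0.91)/2 = 0.605 m; q_1 = 0.27 × 0.19 × 0.605 = 0.03104 m³/s
w_2 = (3.31 − 0.91)/2 = 1.2 m; q_2 = 0.48 × 0.61 × 1.2 = 0.3514 m³/s
w_3 = (3.77 − 2.12)/2 = 0.825 m; q_3 = 0.45 × 0.59 × 0.825 = 0.2190 m³/s
w_4 = (4.28 − 3.31)/2 = 0.485 m; q_4 = 0.55 × 0.76 × 0.485 = 0.2027 m³/s
w_5 = (5.48 − 3.77)/2 = 0.855 m; q_5 = 0.51 × 0.62 × 0.855 = 0.2704 m³/s
w_6 = (5.91 − 4.28)/2 = 0.815 m; q_6 = 0.52 × 0.62 × 0.815 = 0.2628 m³/s
w_7 = (7.70 − 5.48)/2 = 1.11 m; q_7 = 0.46 × 0.50 × 1.11 = 0.2553 m³/s
w_8 = (7.70 − 5.91)/2 = 0.895 m; q_8 = 0.24 × 0.15 × 0.895 = 0.03222 m³/s
Q = Σ qᵢ = 1.625 m³/s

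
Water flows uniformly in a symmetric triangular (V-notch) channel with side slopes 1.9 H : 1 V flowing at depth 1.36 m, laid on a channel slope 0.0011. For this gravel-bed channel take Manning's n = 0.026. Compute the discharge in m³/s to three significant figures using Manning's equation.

A = z·y² = 1.9×1.36² = 3.514 m²
P = 2y√(1+z²) = 2×1.36×√(1+1.9²) = 5.840 m
R = A/P = 3.514/5.840 = 0.6017 m
Q = (1/n)·A·R^(2/3)·S^(1/2) = (1/0.026) × 3.514 × 0.6017^(2/3) × 0.0011^(1/2) = 3.195 m³/s

3.20 m³/s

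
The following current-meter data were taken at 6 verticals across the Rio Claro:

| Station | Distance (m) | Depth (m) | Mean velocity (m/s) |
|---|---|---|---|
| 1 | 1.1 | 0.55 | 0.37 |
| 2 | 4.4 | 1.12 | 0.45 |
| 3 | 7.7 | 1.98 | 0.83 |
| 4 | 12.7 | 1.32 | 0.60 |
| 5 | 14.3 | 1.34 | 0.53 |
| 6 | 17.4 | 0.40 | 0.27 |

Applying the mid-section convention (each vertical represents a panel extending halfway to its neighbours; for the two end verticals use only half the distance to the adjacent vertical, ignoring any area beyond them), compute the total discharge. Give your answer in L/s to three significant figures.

w_1 = (4.4 − 1.1)/2 = 1.65 m; q_1 = 0.37 × 0.55 × 1.65 = 0.3358 m³/s
w_2 = (7.7 − 1.1)/2 = 3.3 m; q_2 = 0.45 × 1.12 × 3.3 = 1.663 m³/s
w_3 = (12.7 − 4.4)/2 = 4.15 m; q_3 = 0.83 × 1.98 × 4.15 = 6.820 m³/s
w_4 = (14.3 − 7.7)/2 = 3.3 m; q_4 = 0.60 × 1.32 × 3.3 = 2.614 m³/s
w_5 = (17.4 − 12.7)/2 = 2.35 m; q_5 = 0.53 × 1.34 × 2.35 = 1.669 m³/s
w_6 = (17.4 − 14.3)/2 = 1.55 m; q_6 = 0.27 × 0.40 × 1.55 = 0.1674 m³/s
Q = Σ qᵢ = 13.27 m³/s
= 13.27 × 1000 = 13270 L/s

13300 L/s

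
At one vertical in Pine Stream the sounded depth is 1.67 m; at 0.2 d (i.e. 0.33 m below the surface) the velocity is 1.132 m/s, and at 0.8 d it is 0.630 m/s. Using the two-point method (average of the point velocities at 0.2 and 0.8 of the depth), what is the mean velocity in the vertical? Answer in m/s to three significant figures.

v̄ = (1.132 + 0.630) / 2 = 0.8810 m/s

0.881 m/s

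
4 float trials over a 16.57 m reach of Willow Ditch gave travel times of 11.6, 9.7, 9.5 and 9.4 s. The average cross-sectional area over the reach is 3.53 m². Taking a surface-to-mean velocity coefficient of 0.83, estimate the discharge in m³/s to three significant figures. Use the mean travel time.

4.83 m³/s

t̄ = (11.6 + 9.7 + 9.5 + 9.4) / 4 = 10.05 s
v_surface = L / t̄ = 16.57 / 10.05 = 1.649 m/s
v_mean = 0.83 × 1.649 = 1.368 m/s
Q = A × v_mean = 3.53 × 1.368 = 4.831 m³/s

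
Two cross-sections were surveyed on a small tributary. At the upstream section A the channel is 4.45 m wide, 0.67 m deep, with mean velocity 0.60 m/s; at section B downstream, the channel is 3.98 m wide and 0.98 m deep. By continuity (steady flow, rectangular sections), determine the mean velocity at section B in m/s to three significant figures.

Q = A₁V₁ = (4.45×0.67) × 0.60 = 1.789 m³/s
A₂ = 3.98 × 0.98 = 3.900 m²
V₂ = Q/A₂ = 1.789/3.900 = 0.4586 m/s

0.459 m/s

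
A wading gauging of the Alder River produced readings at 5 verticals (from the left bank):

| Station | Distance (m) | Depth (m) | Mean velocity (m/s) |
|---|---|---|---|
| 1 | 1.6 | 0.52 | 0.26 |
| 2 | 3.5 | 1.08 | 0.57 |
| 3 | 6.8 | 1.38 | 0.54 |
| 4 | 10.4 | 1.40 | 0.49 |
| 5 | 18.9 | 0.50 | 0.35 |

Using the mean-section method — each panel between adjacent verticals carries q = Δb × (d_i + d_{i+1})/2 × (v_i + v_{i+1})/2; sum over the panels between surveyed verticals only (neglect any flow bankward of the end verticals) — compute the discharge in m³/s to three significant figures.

8.85 m³/s

Panel 1-2: Δb = 1.9 m, d̄ = (0.52+1.08)/2 = 0.8, v̄ = (0.26+0.57)/2 = 0.415 → q = 1.9×0.8×0.415 = 0.6308 m³/s
Panel 2-3: Δb = 3.3 m, d̄ = (1.08+1.38)/2 = 1.23, v̄ = (0.57+0.54)/2 = 0.555 → q = 3.3×1.23×0.555 = 2.253 m³/s
Panel 3-4: Δb = 3.6 m, d̄ = (1.38+1.40)/2 = 1.39, v̄ = (0.54+0.49)/2 = 0.515 → q = 3.6×1.39×0.515 = 2.577 m³/s
Panel 4-5: Δb = 8.5 m, d̄ = (1.40+0.50)/2 = 0.95, v̄ = (0.49+0.35)/2 = 0.42 → q = 8.5×0.95×0.42 = 3.392 m³/s
Q = Σ q = 8.852 m³/s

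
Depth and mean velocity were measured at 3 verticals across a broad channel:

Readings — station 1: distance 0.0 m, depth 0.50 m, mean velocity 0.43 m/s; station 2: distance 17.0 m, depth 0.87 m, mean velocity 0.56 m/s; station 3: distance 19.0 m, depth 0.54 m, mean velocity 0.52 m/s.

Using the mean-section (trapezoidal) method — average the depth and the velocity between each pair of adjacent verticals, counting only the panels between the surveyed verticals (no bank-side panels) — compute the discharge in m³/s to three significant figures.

6.53 m³/s

Panel 1-2: Δb = 17 m, d̄ = (0.50+0.87)/2 = 0.685, v̄ = (0.43+0.56)/2 = 0.495 → q = 17×0.685×0.495 = 5.764 m³/s
Panel 2-3: Δb = 2 m, d̄ = (0.87+0.54)/2 = 0.705, v̄ = (0.56+0.52)/2 = 0.54 → q = 2×0.705×0.54 = 0.7614 m³/s
Q = Σ q = 6.526 m³/s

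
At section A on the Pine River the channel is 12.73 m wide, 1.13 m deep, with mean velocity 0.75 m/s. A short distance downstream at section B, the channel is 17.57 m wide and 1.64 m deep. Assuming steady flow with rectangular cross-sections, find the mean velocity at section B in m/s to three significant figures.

0.374 m/s

Q = A₁V₁ = (12.73×1.13) × 0.75 = 10.79 m³/s
A₂ = 17.57 × 1.64 = 28.81 m²
V₂ = Q/A₂ = 10.79/28.81 = 0.3744 m/s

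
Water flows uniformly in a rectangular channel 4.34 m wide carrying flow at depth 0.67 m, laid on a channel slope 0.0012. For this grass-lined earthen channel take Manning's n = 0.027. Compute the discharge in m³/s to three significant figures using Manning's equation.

2.39 m³/s

A = b·y = 4.34 × 0.67 = 2.908 m²
P = b + 2y = 4.34 + 2×0.67 = 5.680 m
R = A/P = 2.908/5.680 = 0.5119 m
Q = (1/n)·A·R^(2/3)·S^(1/2) = (1/0.027) × 2.908 × 0.5119^(2/3) × 0.0012^(1/2) = 2.387 m³/s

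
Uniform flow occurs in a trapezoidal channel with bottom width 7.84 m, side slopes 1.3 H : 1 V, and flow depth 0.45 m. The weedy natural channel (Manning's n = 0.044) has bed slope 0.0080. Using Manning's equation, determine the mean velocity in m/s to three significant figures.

A = (b + z·y)·y = (7.84 + 1.3×0.45)×0.45 = 3.791 m²
P = b + 2y√(1+z²) = 7.84 + 2×0.45×√(1+1.3²) = 9.316 m
R = A/P = 3.791/9.316 = 0.4070 m
Q = (1/n)·A·R^(2/3)·S^(1/2) = (1/0.044) × 3.791 × 0.4070^(2/3) × 0.0080^(1/2) = 4.232 m³/s
V = Q/A = 4.232/3.791 = 1.116 m/s

1.12 m/s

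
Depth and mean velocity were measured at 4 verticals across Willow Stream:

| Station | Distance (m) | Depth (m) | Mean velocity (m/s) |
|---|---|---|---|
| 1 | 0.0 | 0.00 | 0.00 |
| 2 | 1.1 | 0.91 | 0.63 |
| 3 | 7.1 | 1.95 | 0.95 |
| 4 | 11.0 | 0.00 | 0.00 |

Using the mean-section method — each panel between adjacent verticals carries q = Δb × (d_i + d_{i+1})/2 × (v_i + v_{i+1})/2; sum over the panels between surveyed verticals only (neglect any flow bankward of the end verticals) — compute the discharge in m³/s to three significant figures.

Panel 1-2: Δb = 1.1 m, d̄ = (0.00+0.91)/2 = 0.455, v̄ = (0.00+0.63)/2 = 0.315 → q = 1.1×0.455×0.315 = 0.1577 m³/s
Panel 2-3: Δb = 6 m, d̄ = (0.91+1.95)/2 = 1.43, v̄ = (0.63+0.95)/2 = 0.79 → q = 6×1.43×0.79 = 6.778 m³/s
Panel 3-4: Δb = 3.9 m, d̄ = (1.95+0.00)/2 = 0.975, v̄ = (0.95+0.00)/2 = 0.475 → q = 3.9×0.975×0.475 = 1.806 m³/s
Q = Σ q = 8.742 m³/s

8.74 m³/s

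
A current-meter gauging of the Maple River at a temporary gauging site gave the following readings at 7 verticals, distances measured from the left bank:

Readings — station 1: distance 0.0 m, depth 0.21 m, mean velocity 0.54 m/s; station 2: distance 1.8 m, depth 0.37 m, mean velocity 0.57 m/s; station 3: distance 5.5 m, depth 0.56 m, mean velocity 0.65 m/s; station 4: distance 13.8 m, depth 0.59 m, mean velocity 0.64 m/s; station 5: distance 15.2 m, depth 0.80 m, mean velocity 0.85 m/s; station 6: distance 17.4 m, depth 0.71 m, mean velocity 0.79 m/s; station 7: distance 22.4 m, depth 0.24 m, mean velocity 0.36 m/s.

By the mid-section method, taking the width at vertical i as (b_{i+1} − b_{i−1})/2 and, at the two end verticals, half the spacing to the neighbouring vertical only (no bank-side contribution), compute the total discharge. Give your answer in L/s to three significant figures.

8160 L/s

w_1 = (1.8 − 0.0)/2 = 0.9 m; q_1 = 0.54 × 0.21 × 0.9 = 0.1021 m³/s
w_2 = (5.5 − 0.0)/2 = 2.75 m; q_2 = 0.57 × 0.37 × 2.75 = 0.5800 m³/s
w_3 = (13.8 − 1.8)/2 = 6 m; q_3 = 0.65 × 0.56 × 6 = 2.184 m³/s
w_4 = (15.2 − 5.5)/2 = 4.85 m; q_4 = 0.64 × 0.59 × 4.85 = 1.831 m³/s
w_5 = (17.4 − 13.8)/2 = 1.8 m; q_5 = 0.85 × 0.80 × 1.8 = 1.224 m³/s
w_6 = (22.4 − 15.2)/2 = 3.6 m; q_6 = 0.79 × 0.71 × 3.6 = 2.019 m³/s
w_7 = (22.4 − 17.4)/2 = 2.5 m; q_7 = 0.36 × 0.24 × 2.5 = 0.2160 m³/s
Q = Σ qᵢ = 8.157 m³/s
= 8.157 × 1000 = 8157 L/s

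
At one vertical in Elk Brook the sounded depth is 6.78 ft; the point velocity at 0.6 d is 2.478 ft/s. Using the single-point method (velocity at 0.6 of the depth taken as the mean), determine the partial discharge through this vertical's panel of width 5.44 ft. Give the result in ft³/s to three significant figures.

91.4 ft³/s

v̄ = v₀.₆ = 2.478 ft/s
q = v̄ × d × w = 2.478 × 6.78 × 5.44 = 91.40 ft³/s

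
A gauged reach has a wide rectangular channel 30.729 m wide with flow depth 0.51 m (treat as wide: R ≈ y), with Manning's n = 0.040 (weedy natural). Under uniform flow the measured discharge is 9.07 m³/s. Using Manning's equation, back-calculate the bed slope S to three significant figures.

A = b·y = 30.729 × 0.51 = 15.67 m²
Wide channel: R ≈ y = 0.51 m
S = (Q·n / (1·A·R^(2/3)))² = (9.07×0.040 / (1×15.67×0.6383))² = 0.001315

0.00132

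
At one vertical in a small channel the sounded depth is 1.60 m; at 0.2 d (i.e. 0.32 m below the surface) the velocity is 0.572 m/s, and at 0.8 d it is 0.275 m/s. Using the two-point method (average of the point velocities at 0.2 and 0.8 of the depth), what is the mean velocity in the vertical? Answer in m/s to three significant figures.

0.424 m/s

v̄ = (0.572 + 0.275) / 2 = 0.4235 m/s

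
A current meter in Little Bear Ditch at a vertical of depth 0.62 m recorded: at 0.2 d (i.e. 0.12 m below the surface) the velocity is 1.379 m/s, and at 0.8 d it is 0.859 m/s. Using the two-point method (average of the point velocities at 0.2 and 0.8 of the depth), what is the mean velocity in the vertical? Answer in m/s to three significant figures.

1.12 m/s

v̄ = (1.379 + 0.859) / 2 = 1.119 m/s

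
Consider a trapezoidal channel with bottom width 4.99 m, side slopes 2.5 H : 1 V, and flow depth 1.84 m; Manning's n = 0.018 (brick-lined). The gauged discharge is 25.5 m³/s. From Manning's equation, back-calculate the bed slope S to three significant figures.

0.000540

A = (b + z·y)·y = (4.99 + 2.5×1.84)×1.84 = 17.65 m²
P = b + 2y√(1+z²) = 4.99 + 2×1.84×√(1+2.5²) = 14.90 m
R = A/P = 17.65/14.90 = 1.184 m
S = (Q·n / (1·A·R^(2/3)))² = (25.5×0.018 / (1×17.65×1.119))² = 0.0005400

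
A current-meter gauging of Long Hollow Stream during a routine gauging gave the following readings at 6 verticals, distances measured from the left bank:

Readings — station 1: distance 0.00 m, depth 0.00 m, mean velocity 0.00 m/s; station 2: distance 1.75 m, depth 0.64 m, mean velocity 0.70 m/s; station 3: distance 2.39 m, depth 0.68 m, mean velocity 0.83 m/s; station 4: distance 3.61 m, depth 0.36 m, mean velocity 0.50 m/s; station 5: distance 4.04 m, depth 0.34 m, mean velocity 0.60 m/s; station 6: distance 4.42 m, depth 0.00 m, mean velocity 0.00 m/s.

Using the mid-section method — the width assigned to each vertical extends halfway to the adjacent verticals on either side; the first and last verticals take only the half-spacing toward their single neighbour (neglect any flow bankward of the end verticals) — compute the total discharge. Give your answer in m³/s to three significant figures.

1.29 m³/s

w_2 = (2.39 − 0.00)/2 = 1.195 m; q_2 = 0.70 × 0.64 × 1.195 = 0.5354 m³/s
w_3 = (3.61 − 1.75)/2 = 0.93 m; q_3 = 0.83 × 0.68 × 0.93 = 0.5249 m³/s
w_4 = (4.04 − 2.39)/2 = 0.825 m; q_4 = 0.50 × 0.36 × 0.825 = 0.1485 m³/s
w_5 = (4.42 − 3.61)/2 = 0.405 m; q_5 = 0.60 × 0.34 × 0.405 = 0.08262 m³/s
Stations 1, 6 contribute zero (depth or velocity is 0).
Q = Σ qᵢ = 1.291 m³/s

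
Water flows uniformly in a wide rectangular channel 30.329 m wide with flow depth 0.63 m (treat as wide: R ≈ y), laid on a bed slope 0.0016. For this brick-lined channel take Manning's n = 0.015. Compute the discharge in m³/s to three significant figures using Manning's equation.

37.4 m³/s

A = b·y = 30.329 × 0.63 = 19.11 m²
Wide channel: R ≈ y = 0.63 m
Q = (1/n)·A·R^(2/3)·S^(1/2) = (1/0.015) × 19.11 × 0.6300^(2/3) × 0.0016^(1/2) = 37.45 m³/s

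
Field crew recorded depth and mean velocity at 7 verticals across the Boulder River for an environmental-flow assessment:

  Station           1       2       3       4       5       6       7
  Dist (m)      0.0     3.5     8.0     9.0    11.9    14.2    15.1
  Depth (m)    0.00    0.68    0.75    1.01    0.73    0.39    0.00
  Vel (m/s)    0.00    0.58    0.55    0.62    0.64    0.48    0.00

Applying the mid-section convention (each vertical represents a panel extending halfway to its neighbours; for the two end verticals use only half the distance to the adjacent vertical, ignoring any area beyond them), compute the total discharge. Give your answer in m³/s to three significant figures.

5.45 m³/s

w_2 = (8.0 − 0.0)/2 = 4 m; q_2 = 0.58 × 0.68 × 4 = 1.578 m³/s
w_3 = (9.0 − 3.5)/2 = 2.75 m; q_3 = 0.55 × 0.75 × 2.75 = 1.134 m³/s
w_4 = (11.9 − 8.0)/2 = 1.95 m; q_4 = 0.62 × 1.01 × 1.95 = 1.221 m³/s
w_5 = (14.2 − 9.0)/2 = 2.6 m; q_5 = 0.64 × 0.73 × 2.6 = 1.215 m³/s
w_6 = (15.1 − 11.9)/2 = 1.6 m; q_6 = 0.48 × 0.39 × 1.6 = 0.2995 m³/s
Stations 1, 7 contribute zero (depth or velocity is 0).
Q = Σ qᵢ = 5.447 m³/s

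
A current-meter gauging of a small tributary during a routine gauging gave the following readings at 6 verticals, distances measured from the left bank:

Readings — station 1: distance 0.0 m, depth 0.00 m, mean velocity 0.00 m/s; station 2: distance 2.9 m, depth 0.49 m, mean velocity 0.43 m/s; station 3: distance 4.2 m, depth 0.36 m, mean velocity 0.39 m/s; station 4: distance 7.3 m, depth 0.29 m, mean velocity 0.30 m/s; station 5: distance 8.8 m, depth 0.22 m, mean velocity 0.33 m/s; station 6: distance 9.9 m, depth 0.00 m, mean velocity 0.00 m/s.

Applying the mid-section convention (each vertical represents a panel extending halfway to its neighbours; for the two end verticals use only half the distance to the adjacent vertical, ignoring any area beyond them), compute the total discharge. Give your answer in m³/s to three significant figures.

1.05 m³/s

w_2 = (4.2 − 0.0)/2 = 2.1 m; q_2 = 0.43 × 0.49 × 2.1 = 0.4425 m³/s
w_3 = (7.3 − 2.9)/2 = 2.2 m; q_3 = 0.39 × 0.36 × 2.2 = 0.3089 m³/s
w_4 = (8.8 − 4.2)/2 = 2.3 m; q_4 = 0.30 × 0.29 × 2.3 = 0.2001 m³/s
w_5 = (9.9 − 7.3)/2 = 1.3 m; q_5 = 0.33 × 0.22 × 1.3 = 0.09438 m³/s
Stations 1, 6 contribute zero (depth or velocity is 0).
Q = Σ qᵢ = 1.046 m³/s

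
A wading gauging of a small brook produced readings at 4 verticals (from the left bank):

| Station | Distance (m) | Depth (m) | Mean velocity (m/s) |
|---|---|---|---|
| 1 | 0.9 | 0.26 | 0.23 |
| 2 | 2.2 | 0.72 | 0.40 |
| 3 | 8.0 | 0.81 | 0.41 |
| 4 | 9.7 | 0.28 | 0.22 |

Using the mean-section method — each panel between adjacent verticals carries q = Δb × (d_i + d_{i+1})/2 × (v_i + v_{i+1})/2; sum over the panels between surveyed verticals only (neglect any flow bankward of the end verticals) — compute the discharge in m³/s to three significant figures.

Panel 1-2: Δb = 1.3 m, d̄ = (0.26+0.72)/2 = 0.49, v̄ = (0.23+0.40)/2 = 0.315 → q = 1.3×0.49×0.315 = 0.2007 m³/s
Panel 2-3: Δb = 5.8 m, d̄ = (0.72+0.81)/2 = 0.765, v̄ = (0.40+0.41)/2 = 0.405 → q = 5.8×0.765×0.405 = 1.797 m³/s
Panel 3-4: Δb = 1.7 m, d̄ = (0.81+0.28)/2 = 0.545, v̄ = (0.41+0.22)/2 = 0.315 → q = 1.7×0.545×0.315 = 0.2918 m³/s
Q = Σ q = 2.289 m³/s

2.29 m³/s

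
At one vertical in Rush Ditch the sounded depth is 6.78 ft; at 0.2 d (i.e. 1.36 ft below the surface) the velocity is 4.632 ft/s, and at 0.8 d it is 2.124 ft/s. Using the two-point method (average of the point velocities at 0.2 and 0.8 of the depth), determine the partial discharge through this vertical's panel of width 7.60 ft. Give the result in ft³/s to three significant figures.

174 ft³/s

v̄ = (4.632 + 2.124) / 2 = 3.378 ft/s
q = v̄ × d × w = 3.378 × 6.78 × 7.60 = 174.1 ft³/s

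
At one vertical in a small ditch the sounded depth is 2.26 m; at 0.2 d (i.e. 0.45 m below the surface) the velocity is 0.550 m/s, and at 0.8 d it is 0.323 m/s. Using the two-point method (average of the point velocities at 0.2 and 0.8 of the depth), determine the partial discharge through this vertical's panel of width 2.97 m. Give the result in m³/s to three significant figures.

2.93 m³/s

v̄ = (0.550 + 0.323) / 2 = 0.4365 m/s
q = v̄ × d × w = 0.4365 × 2.26 × 2.97 = 2.930 m³/s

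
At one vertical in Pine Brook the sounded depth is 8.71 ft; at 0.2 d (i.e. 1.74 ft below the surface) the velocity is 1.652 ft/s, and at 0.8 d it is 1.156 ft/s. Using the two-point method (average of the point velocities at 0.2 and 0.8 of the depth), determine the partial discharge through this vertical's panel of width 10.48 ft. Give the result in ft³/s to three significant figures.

v̄ = (1.652 + 1.156) / 2 = 1.404 ft/s
q = v̄ × d × w = 1.404 × 8.71 × 10.48 = 128.2 ft³/s

128 ft³/s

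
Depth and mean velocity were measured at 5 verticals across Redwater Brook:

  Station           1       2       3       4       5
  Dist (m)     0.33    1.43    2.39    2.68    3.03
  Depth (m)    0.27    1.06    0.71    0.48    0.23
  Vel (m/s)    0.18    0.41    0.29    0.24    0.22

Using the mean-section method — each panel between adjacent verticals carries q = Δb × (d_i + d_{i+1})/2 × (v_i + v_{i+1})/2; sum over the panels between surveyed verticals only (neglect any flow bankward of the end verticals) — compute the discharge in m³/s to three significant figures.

0.587 m³/s

Panel 1-2: Δb = 1.1 m, d̄ = (0.27+1.06)/2 = 0.665, v̄ = (0.18+0.41)/2 = 0.295 → q = 1.1×0.665×0.295 = 0.2158 m³/s
Panel 2-3: Δb = 0.96 m, d̄ = (1.06+0.71)/2 = 0.885, v̄ = (0.41+0.29)/2 = 0.35 → q = 0.96×0.885×0.35 = 0.2974 m³/s
Panel 3-4: Δb = 0.29 m, d̄ = (0.71+0.48)/2 = 0.595, v̄ = (0.29+0.24)/2 = 0.265 → q = 0.29×0.595×0.265 = 0.04573 m³/s
Panel 4-5: Δb = 0.35 m, d̄ = (0.48+0.23)/2 = 0.355, v̄ = (0.24+0.22)/2 = 0.23 → q = 0.35×0.355×0.23 = 0.02858 m³/s
Q = Σ q = 0.5875 m³/s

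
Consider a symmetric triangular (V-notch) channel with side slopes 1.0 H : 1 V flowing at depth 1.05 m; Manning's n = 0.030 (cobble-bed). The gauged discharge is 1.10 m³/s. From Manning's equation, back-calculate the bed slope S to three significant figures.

0.00336

A = z·y² = 1.0×1.05² = 1.103 m²
P = 2y√(1+z²) = 2×1.05×√(1+1.0²) = 2.970 m
R = A/P = 1.103/2.970 = 0.3712 m
S = (Q·n / (1·A·R^(2/3)))² = (1.10×0.030 / (1×1.103×0.5165))² = 0.003358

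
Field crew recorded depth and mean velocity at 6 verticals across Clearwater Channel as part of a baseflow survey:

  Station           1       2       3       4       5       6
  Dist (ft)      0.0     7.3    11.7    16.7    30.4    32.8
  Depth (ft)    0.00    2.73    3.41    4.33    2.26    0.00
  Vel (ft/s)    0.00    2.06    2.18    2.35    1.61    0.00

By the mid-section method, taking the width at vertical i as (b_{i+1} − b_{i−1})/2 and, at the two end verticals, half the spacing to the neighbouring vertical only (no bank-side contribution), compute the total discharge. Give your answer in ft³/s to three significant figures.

w_2 = (11.7 − 0.0)/2 = 5.85 ft; q_2 = 2.06 × 2.73 × 5.85 = 32.90 ft³/s
w_3 = (16.7 − 7.3)/2 = 4.7 ft; q_3 = 2.18 × 3.41 × 4.7 = 34.94 ft³/s
w_4 = (30.4 − 11.7)/2 = 9.35 ft; q_4 = 2.35 × 4.33 × 9.35 = 95.14 ft³/s
w_5 = (32.8 − 16.7)/2 = 8.05 ft; q_5 = 1.61 × 2.26 × 8.05 = 29.29 ft³/s
Stations 1, 6 contribute zero (depth or velocity is 0).
Q = Σ qᵢ = 192.3 ft³/s

192 ft³/s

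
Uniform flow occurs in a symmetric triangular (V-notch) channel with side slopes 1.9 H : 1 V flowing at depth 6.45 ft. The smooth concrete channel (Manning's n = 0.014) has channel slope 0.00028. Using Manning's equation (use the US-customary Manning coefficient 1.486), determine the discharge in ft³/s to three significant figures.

A = z·y² = 1.9×6.45² = 79.04 ft²
P = 2y√(1+z²) = 2×6.45×√(1+1.9²) = 27.70 ft
R = A/P = 79.04/27.70 = 2.854 ft
Q = (1.486/n)·A·R^(2/3)·S^(1/2) = (1.486/0.014) × 79.04 × 2.854^(2/3) × 0.00028^(1/2) = 282.5 ft³/s

282 ft³/s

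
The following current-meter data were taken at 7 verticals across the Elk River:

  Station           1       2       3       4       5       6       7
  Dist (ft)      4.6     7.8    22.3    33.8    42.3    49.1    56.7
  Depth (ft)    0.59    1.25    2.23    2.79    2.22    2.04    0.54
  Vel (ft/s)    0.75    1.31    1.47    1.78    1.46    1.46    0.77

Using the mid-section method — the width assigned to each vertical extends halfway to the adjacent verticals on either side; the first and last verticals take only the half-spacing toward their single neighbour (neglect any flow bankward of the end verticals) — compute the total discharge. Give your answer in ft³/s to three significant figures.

155 ft³/s

w_1 = (7.8 − 4.6)/2 = 1.6 ft; q_1 = 0.75 × 0.59 × 1.6 = 0.7080 ft³/s
w_2 = (22.3 − 4.6)/2 = 8.85 ft; q_2 = 1.31 × 1.25 × 8.85 = 14.49 ft³/s
w_3 = (33.8 − 7.8)/2 = 13 ft; q_3 = 1.47 × 2.23 × 13 = 42.62 ft³/s
w_4 = (42.3 − 22.3)/2 = 10 ft; q_4 = 1.78 × 2.79 × 10 = 49.66 ft³/s
w_5 = (49.1 − 33.8)/2 = 7.65 ft; q_5 = 1.46 × 2.22 × 7.65 = 24.80 ft³/s
w_6 = (56.7 − 42.3)/2 = 7.2 ft; q_6 = 1.46 × 2.04 × 7.2 = 21.44 ft³/s
w_7 = (56.7 − 49.1)/2 = 3.8 ft; q_7 = 0.77 × 0.54 × 3.8 = 1.580 ft³/s
Q = Σ qᵢ = 155.3 ft³/s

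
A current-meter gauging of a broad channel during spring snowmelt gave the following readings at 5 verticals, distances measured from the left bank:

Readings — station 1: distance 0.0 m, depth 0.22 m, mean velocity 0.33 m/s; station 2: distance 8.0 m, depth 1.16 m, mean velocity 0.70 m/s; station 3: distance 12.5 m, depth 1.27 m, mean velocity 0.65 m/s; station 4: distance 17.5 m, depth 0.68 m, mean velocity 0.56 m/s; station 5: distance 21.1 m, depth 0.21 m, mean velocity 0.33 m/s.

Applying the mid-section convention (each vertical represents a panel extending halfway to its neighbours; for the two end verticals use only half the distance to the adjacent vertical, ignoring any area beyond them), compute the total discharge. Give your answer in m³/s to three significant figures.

11.0 m³/s

w_1 = (8.0 − 0.0)/2 = 4 m; q_1 = 0.33 × 0.22 × 4 = 0.2904 m³/s
w_2 = (12.5 − 0.0)/2 = 6.25 m; q_2 = 0.70 × 1.16 × 6.25 = 5.075 m³/s
w_3 = (17.5 − 8.0)/2 = 4.75 m; q_3 = 0.65 × 1.27 × 4.75 = 3.921 m³/s
w_4 = (21.1 − 12.5)/2 = 4.3 m; q_4 = 0.56 × 0.68 × 4.3 = 1.637 m³/s
w_5 = (21.1 − 17.5)/2 = 1.8 m; q_5 = 0.33 × 0.21 × 1.8 = 0.1247 m³/s
Q = Σ qᵢ = 11.05 m³/s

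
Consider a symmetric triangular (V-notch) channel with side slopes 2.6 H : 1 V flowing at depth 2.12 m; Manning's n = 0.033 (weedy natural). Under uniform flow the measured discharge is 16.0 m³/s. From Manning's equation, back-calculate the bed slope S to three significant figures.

0.00207

A = z·y² = 2.6×2.12² = 11.69 m²
P = 2y√(1+z²) = 2×2.12×√(1+2.6²) = 11.81 m
R = A/P = 11.69/11.81 = 0.9893 m
S = (Q·n / (1·A·R^(2/3)))² = (16.0×0.033 / (1×11.69×0.9929))² = 0.002071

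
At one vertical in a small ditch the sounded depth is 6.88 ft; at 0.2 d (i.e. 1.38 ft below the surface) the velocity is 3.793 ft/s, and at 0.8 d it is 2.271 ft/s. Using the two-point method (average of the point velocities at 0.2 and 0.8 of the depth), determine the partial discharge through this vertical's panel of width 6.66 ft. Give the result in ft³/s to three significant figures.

v̄ = (3.793 + 2.271) / 2 = 3.032 ft/s
q = v̄ × d × w = 3.032 × 6.88 × 6.66 = 138.9 ft³/s

139 ft³/s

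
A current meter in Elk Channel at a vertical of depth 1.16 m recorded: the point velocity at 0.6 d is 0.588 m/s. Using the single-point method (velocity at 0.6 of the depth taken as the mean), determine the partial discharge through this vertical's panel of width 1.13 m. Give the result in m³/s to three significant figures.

0.771 m³/s

v̄ = v₀.₆ = 0.588 m/s
q = v̄ × d × w = 0.5880 × 1.16 × 1.13 = 0.7708 m³/s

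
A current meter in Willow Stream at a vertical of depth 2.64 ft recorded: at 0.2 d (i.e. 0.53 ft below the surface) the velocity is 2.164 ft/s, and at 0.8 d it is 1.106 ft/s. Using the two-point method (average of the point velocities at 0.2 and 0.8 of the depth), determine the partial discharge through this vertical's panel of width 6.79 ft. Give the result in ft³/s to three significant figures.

29.3 ft³/s

v̄ = (2.164 + 1.106) / 2 = 1.635 ft/s
q = v̄ × d × w = 1.635 × 2.64 × 6.79 = 29.31 ft³/s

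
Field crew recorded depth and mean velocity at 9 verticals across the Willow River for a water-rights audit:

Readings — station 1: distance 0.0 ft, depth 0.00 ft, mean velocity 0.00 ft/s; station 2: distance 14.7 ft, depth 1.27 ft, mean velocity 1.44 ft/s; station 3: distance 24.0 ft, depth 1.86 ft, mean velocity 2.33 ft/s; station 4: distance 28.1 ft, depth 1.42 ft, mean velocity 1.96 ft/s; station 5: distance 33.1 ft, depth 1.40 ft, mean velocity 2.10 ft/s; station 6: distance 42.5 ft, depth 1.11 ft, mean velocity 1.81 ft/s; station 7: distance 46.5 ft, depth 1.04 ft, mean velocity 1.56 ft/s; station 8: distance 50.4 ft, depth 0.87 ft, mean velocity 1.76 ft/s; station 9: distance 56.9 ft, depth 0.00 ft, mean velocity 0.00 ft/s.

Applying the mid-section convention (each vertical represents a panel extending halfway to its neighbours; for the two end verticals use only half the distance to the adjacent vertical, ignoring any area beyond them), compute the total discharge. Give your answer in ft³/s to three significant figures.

113 ft³/s

w_2 = (24.0 − 0.0)/2 = 12 ft; q_2 = 1.44 × 1.27 × 12 = 21.95 ft³/s
w_3 = (28.1 − 14.7)/2 = 6.7 ft; q_3 = 2.33 × 1.86 × 6.7 = 29.04 ft³/s
w_4 = (33.1 − 24.0)/2 = 4.55 ft; q_4 = 1.96 × 1.42 × 4.55 = 12.66 ft³/s
w_5 = (42.5 − 28.1)/2 = 7.2 ft; q_5 = 2.10 × 1.40 × 7.2 = 21.17 ft³/s
w_6 = (46.5 − 33.1)/2 = 6.7 ft; q_6 = 1.81 × 1.11 × 6.7 = 13.46 ft³/s
w_7 = (50.4 − 42.5)/2 = 3.95 ft; q_7 = 1.56 × 1.04 × 3.95 = 6.408 ft³/s
w_8 = (56.9 − 46.5)/2 = 5.2 ft; q_8 = 1.76 × 0.87 × 5.2 = 7.962 ft³/s
Stations 1, 9 contribute zero (depth or velocity is 0).
Q = Σ qᵢ = 112.6 ft³/s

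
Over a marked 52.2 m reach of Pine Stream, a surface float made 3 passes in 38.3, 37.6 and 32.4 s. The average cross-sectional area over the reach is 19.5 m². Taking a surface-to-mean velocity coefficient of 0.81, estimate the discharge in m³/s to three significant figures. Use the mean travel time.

22.8 m³/s

t̄ = (38.3 + 37.6 + 32.4) / 3 = 36.1 s
v_surface = L / t̄ = 52.2 / 36.1 = 1.446 m/s
v_mean = 0.81 × 1.446 = 1.171 m/s
Q = A × v_mean = 19.5 × 1.171 = 22.84 m³/s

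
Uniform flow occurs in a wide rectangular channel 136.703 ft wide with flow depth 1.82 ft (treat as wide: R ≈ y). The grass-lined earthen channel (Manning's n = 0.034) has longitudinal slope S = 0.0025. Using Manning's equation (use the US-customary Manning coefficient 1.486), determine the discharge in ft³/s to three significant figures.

810 ft³/s

A = b·y = 136.703 × 1.82 = 248.8 ft²
Wide channel: R ≈ y = 1.82 ft
Q = (1.486/n)·A·R^(2/3)·S^(1/2) = (1.486/0.034) × 248.8 × 1.820^(2/3) × 0.0025^(1/2) = 810.5 ft³/s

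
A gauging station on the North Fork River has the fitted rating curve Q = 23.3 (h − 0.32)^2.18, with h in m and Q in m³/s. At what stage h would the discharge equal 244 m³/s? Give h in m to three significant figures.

3.26 m

h − h₀ = (Q/C)^(1/b) = (244/23.3)^(1/2.18) = 2.937 m
h = 0.32 + 2.937 = 3.257 m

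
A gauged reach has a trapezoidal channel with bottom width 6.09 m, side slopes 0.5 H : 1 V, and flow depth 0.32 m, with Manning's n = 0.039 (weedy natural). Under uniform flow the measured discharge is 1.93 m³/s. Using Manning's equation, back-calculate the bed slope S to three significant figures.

A = (b + z·y)·y = (6.09 + 0.5×0.32)×0.32 = 2.000 m²
P = b + 2y√(1+z²) = 6.09 + 2×0.32×√(1+0.5²) = 6.806 m
R = A/P = 2.000/6.806 = 0.2939 m
S = (Q·n / (1·A·R^(2/3)))² = (1.93×0.039 / (1×2.000×0.4420))² = 0.007249

0.00725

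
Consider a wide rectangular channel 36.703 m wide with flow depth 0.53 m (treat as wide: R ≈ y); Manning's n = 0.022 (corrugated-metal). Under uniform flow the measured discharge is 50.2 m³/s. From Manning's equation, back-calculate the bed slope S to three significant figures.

0.00752

A = b·y = 36.703 × 0.53 = 19.45 m²
Wide channel: R ≈ y = 0.53 m
S = (Q·n / (1·A·R^(2/3)))² = (50.2×0.022 / (1×19.45×0.6549))² = 0.007515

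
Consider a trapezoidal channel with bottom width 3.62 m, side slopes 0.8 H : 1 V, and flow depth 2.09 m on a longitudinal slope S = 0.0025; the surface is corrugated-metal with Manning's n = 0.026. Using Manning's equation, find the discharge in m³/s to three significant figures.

24.5 m³/s

A = (b + z·y)·y = (3.62 + 0.8×2.09)×2.09 = 11.06 m²
P = b + 2y√(1+z²) = 3.62 + 2×2.09×√(1+0.8²) = 8.973 m
R = A/P = 11.06/8.973 = 1.233 m
Q = (1/n)·A·R^(2/3)·S^(1/2) = (1/0.026) × 11.06 × 1.233^(2/3) × 0.0025^(1/2) = 24.45 m³/s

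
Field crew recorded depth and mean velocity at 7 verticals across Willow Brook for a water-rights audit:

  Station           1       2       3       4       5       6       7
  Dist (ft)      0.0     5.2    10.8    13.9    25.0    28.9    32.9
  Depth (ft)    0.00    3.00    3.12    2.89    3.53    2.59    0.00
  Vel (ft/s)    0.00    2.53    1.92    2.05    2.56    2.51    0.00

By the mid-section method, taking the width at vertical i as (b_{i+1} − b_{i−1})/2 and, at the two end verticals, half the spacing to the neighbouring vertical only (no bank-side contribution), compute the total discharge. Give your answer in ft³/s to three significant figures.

w_2 = (10.8 − 0.0)/2 = 5.4 ft; q_2 = 2.53 × 3.00 × 5.4 = 40.99 ft³/s
w_3 = (13.9 − 5.2)/2 = 4.35 ft; q_3 = 1.92 × 3.12 × 4.35 = 26.06 ft³/s
w_4 = (25.0 − 10.8)/2 = 7.1 ft; q_4 = 2.05 × 2.89 × 7.1 = 42.06 ft³/s
w_5 = (28.9 − 13.9)/2 = 7.5 ft; q_5 = 2.56 × 3.53 × 7.5 = 67.78 ft³/s
w_6 = (32.9 − 25.0)/2 = 3.95 ft; q_6 = 2.51 × 2.59 × 3.95 = 25.68 ft³/s
Stations 1, 7 contribute zero (depth or velocity is 0).
Q = Σ qᵢ = 202.6 ft³/s

203 ft³/s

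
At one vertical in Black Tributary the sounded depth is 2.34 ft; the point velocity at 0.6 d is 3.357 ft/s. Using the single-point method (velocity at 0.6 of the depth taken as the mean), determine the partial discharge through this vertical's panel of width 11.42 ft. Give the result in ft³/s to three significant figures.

89.7 ft³/s

v̄ = v₀.₆ = 3.357 ft/s
q = v̄ × d × w = 3.357 × 2.34 × 11.42 = 89.71 ft³/s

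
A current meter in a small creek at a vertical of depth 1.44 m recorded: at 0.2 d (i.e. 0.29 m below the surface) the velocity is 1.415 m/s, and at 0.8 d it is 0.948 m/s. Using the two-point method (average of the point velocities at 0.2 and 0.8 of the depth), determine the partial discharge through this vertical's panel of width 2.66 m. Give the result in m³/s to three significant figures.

v̄ = (1.415 + 0.948) / 2 = 1.182 m/s
q = v̄ × d × w = 1.182 × 1.44 × 2.66 = 4.526 m³/s

4.53 m³/s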